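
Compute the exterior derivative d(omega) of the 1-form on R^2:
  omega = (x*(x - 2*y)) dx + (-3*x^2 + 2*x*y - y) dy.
d(omega) = (-4*x + 2*y) dx ∧ dy

For a 1-form omega = sum_i f_i dx_i, the exterior derivative is
  d(omega) = sum_{i < j} (∂f_j/∂x_i - ∂f_i/∂x_j) dx_i ∧ dx_j.
  coefficient of dx ∧ dy: ∂f_2/∂x - ∂f_1/∂y = ∂(-3*x^2 + 2*x*y - y)/∂x - ∂(x*(x - 2*y))/∂y = -4*x + 2*y
Assembling: d(omega) = (-4*x + 2*y) dx ∧ dy.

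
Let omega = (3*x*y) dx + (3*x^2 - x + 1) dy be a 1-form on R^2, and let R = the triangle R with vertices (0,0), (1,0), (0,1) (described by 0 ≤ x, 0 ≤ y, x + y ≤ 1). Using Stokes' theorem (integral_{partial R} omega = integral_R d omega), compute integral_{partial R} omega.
integral_(partial R) omega = 0

Stokes: integral_partial_R omega = integral_R d omega with d omega = (∂Q/∂x - ∂P/∂y) dx ∧ dy.
  ∂Q/∂x = 6*x - 1
  ∂P/∂y = 3*x
  integrand = ∂Q/∂x - ∂P/∂y = 3*x - 1.
Integrating over R: integral_0^1 integral_0^{1-x} (3*x - 1) dy dx = 0.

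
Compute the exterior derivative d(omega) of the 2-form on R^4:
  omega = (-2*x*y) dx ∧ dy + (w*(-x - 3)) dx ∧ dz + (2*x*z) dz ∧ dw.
d(omega) = (-x + 2*z - 3) dx ∧ dz ∧ dw

For a 2-form omega = sum_{i<j} g_{ij} dx_i ∧ dx_j, the exterior derivative is
  d(omega) = sum_{i<j} d(g_{ij}) ∧ dx_i ∧ dx_j = sum_{i<j, k} (∂g_{ij}/∂x_k) dx_k ∧ dx_i ∧ dx_j.
Expand each term, using dx_k ∧ dx_i ∧ dx_j = sgn(permutation) dx_{(a)} ∧ dx_{(b)} ∧ dx_{(c)} with (a < b < c) sorted:
  d(w*(-x - 3)) includes (∂/∂w)(w*(-x - 3)) dw = (-x - 3) dw, which multiplied by dx ∧ dz gives (-x - 3) dx ∧ dz ∧ dw
  d(2*x*z) includes (∂/∂x)(2*x*z) dx = (2*z) dx, which multiplied by dz ∧ dw gives (2*z) dx ∧ dz ∧ dw
Collecting like 3-forms: d(omega) = (-x + 2*z - 3) dx ∧ dz ∧ dw.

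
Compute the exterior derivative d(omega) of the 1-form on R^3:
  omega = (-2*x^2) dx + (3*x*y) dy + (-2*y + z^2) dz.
d(omega) = (3*y) dx ∧ dy + (-2) dy ∧ dz

For a 1-form omega = sum_i f_i dx_i, the exterior derivative is
  d(omega) = sum_{i < j} (∂f_j/∂x_i - ∂f_i/∂x_j) dx_i ∧ dx_j.
  coefficient of dx ∧ dy: ∂f_2/∂x - ∂f_1/∂y = ∂(3*x*y)/∂x - ∂(-2*x^2)/∂y = 3*y
  coefficient of dy ∧ dz: ∂f_3/∂y - ∂f_2/∂z = ∂(-2*y + z^2)/∂y - ∂(3*x*y)/∂z = -2
Assembling: d(omega) = (3*y) dx ∧ dy + (-2) dy ∧ dz.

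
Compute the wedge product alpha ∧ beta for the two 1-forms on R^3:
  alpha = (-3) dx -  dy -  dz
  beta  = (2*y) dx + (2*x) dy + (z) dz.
alpha ∧ beta = (-6*x + 2*y) dx ∧ dy + (2*y - 3*z) dx ∧ dz + (2*x - z) dy ∧ dz

Distribute the wedge, using dx_i ∧ dx_j = -dx_j ∧ dx_i and dx_i ∧ dx_i = 0. For each pair (i, j) with i < j, the coefficient of dx_i ∧ dx_j in alpha ∧ beta is (alpha_i * beta_j - alpha_j * beta_i). Collecting: alpha ∧ beta = (-6*x + 2*y) dx ∧ dy + (2*y - 3*z) dx ∧ dz + (2*x - z) dy ∧ dz.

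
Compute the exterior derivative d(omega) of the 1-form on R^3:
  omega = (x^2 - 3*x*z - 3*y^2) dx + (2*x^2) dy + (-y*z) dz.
d(omega) = (4*x + 6*y) dx ∧ dy + (3*x) dx ∧ dz + (-z) dy ∧ dz

For a 1-form omega = sum_i f_i dx_i, the exterior derivative is
  d(omega) = sum_{i < j} (∂f_j/∂x_i - ∂f_i/∂x_j) dx_i ∧ dx_j.
  coefficient of dx ∧ dy: ∂f_2/∂x - ∂f_1/∂y = ∂(2*x^2)/∂x - ∂(x^2 - 3*x*z - 3*y^2)/∂y = 4*x + 6*y
  coefficient of dx ∧ dz: ∂f_3/∂x - ∂f_1/∂z = ∂(-y*z)/∂x - ∂(x^2 - 3*x*z - 3*y^2)/∂z = 3*x
  coefficient of dy ∧ dz: ∂f_3/∂y - ∂f_2/∂z = ∂(-y*z)/∂y - ∂(2*x^2)/∂z = -z
Assembling: d(omega) = (4*x + 6*y) dx ∧ dy + (3*x) dx ∧ dz + (-z) dy ∧ dz.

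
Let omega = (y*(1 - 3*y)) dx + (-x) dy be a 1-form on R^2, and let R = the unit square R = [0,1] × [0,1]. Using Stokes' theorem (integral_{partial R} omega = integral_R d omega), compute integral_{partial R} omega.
integral_(partial R) omega = 1

Stokes: integral_partial_R omega = integral_R d omega with d omega = (∂Q/∂x - ∂P/∂y) dx ∧ dy.
  ∂Q/∂x = -1
  ∂P/∂y = 1 - 6*y
  integrand = ∂Q/∂x - ∂P/∂y = 6*y - 2.
Integrating over R: integral_0^1 integral_0^1 (6*y - 2) dx dy = 1.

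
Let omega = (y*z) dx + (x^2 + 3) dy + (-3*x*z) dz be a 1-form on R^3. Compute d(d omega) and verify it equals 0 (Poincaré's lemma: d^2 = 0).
d(d omega) = 0

Step 1: d omega = sum_{i<j} (∂f_j/∂x_i - ∂f_i/∂x_j) dx_i ∧ dx_j:
  coeff of dx ∧ dy: 2*x - z
  coeff of dx ∧ dz: -y - 3*z
  coeff of dy ∧ dz: 0
Step 2: Apply d again to each 2-form coefficient. The only possible 3-form in R^3 is dx ∧ dy ∧ dz, with coefficient
  ∂(coeff of dy∧dz)/∂x - ∂(coeff of dx∧dz)/∂y + ∂(coeff of dx∧dy)/∂z
  = ∂/∂x (0) - ∂/∂y (-y - 3*z) + ∂/∂z (2*x - z).
Each of these terms simplifies to sums of mixed partials that cancel in pairs. The result is 0 (by equality of mixed partials for smooth functions — Schwarz / Clairaut).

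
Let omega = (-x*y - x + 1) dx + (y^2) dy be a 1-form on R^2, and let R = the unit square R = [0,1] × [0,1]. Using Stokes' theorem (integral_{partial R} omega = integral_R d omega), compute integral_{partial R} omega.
integral_(partial R) omega = 1/2

Stokes: integral_partial_R omega = integral_R d omega with d omega = (∂Q/∂x - ∂P/∂y) dx ∧ dy.
  ∂Q/∂x = 0
  ∂P/∂y = -x
  integrand = ∂Q/∂x - ∂P/∂y = x.
Integrating over R: integral_0^1 integral_0^1 (x) dx dy = 1/2.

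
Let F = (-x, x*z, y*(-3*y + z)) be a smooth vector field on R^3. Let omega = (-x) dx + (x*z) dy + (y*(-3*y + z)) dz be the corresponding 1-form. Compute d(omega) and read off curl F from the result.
d(omega) = (-x - 6*y + z) dy ∧ dz + (0) dz ∧ dx + (z) dx ∧ dy; curl F = (-x - 6*y + z, 0, z)

d omega = sum_{i<j} (∂f_j/∂x_i - ∂f_i/∂x_j) dx_i ∧ dx_j. Under the identification (dy ∧ dz, dz ∧ dx, dx ∧ dy) ↔ (e_x, e_y, e_z), the coefficients are exactly the components of curl F. Compute:
  ∂R/∂y - ∂Q/∂z = (-6*y + z) - (x) = -x - 6*y + z
  ∂P/∂z - ∂R/∂x = (0) - (0) = 0
  ∂Q/∂x - ∂P/∂y = (z) - (0) = z.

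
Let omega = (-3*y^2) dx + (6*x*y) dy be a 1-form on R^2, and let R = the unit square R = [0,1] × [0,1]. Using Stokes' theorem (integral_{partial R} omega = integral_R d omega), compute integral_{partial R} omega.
integral_(partial R) omega = 6

Stokes: integral_partial_R omega = integral_R d omega with d omega = (∂Q/∂x - ∂P/∂y) dx ∧ dy.
  ∂Q/∂x = 6*y
  ∂P/∂y = -6*y
  integrand = ∂Q/∂x - ∂P/∂y = 12*y.
Integrating over R: integral_0^1 integral_0^1 (12*y) dx dy = 6.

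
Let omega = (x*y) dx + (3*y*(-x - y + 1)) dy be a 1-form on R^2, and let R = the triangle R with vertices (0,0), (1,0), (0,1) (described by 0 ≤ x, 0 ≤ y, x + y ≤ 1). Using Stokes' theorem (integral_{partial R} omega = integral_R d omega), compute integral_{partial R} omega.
integral_(partial R) omega = -2/3

Stokes: integral_partial_R omega = integral_R d omega with d omega = (∂Q/∂x - ∂P/∂y) dx ∧ dy.
  ∂Q/∂x = -3*y
  ∂P/∂y = x
  integrand = ∂Q/∂x - ∂P/∂y = -x - 3*y.
Integrating over R: integral_0^1 integral_0^{1-x} (-x - 3*y) dy dx = -2/3.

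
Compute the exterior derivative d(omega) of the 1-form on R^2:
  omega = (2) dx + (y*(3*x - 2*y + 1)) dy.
d(omega) = (3*y) dx ∧ dy

For a 1-form omega = sum_i f_i dx_i, the exterior derivative is
  d(omega) = sum_{i < j} (∂f_j/∂x_i - ∂f_i/∂x_j) dx_i ∧ dx_j.
  coefficient of dx ∧ dy: ∂f_2/∂x - ∂f_1/∂y = ∂(y*(3*x - 2*y + 1))/∂x - ∂(2)/∂y = 3*y
Assembling: d(omega) = (3*y) dx ∧ dy.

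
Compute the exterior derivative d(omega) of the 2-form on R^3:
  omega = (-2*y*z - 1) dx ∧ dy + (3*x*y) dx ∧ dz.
d(omega) = (-3*x - 2*y) dx ∧ dy ∧ dz

For a 2-form omega = sum_{i<j} g_{ij} dx_i ∧ dx_j, the exterior derivative is
  d(omega) = sum_{i<j} d(g_{ij}) ∧ dx_i ∧ dx_j = sum_{i<j, k} (∂g_{ij}/∂x_k) dx_k ∧ dx_i ∧ dx_j.
Expand each term, using dx_k ∧ dx_i ∧ dx_j = sgn(permutation) dx_{(a)} ∧ dx_{(b)} ∧ dx_{(c)} with (a < b < c) sorted:
  d(-2*y*z - 1) includes (∂/∂z)(-2*y*z - 1) dz = (-2*y) dz, which multiplied by dx ∧ dy gives (-2*y) dx ∧ dy ∧ dz
  d(3*x*y) includes (∂/∂y)(3*x*y) dy = (3*x) dy, which multiplied by dx ∧ dz gives (-3*x) dx ∧ dy ∧ dz
Collecting like 3-forms: d(omega) = (-3*x - 2*y) dx ∧ dy ∧ dz.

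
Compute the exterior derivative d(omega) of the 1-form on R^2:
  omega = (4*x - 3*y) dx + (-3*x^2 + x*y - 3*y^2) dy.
d(omega) = (-6*x + y + 3) dx ∧ dy

For a 1-form omega = sum_i f_i dx_i, the exterior derivative is
  d(omega) = sum_{i < j} (∂f_j/∂x_i - ∂f_i/∂x_j) dx_i ∧ dx_j.
  coefficient of dx ∧ dy: ∂f_2/∂x - ∂f_1/∂y = ∂(-3*x^2 + x*y - 3*y^2)/∂x - ∂(4*x - 3*y)/∂y = -6*x + y + 3
Assembling: d(omega) = (-6*x + y + 3) dx ∧ dy.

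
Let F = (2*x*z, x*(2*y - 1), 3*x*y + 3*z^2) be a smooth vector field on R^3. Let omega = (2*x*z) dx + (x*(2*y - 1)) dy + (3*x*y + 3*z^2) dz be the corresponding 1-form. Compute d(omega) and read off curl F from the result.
d(omega) = (3*x) dy ∧ dz + (2*x - 3*y) dz ∧ dx + (2*y - 1) dx ∧ dy; curl F = (3*x, 2*x - 3*y, 2*y - 1)

d omega = sum_{i<j} (∂f_j/∂x_i - ∂f_i/∂x_j) dx_i ∧ dx_j. Under the identification (dy ∧ dz, dz ∧ dx, dx ∧ dy) ↔ (e_x, e_y, e_z), the coefficients are exactly the components of curl F. Compute:
  ∂R/∂y - ∂Q/∂z = (3*x) - (0) = 3*x
  ∂P/∂z - ∂R/∂x = (2*x) - (3*y) = 2*x - 3*y
  ∂Q/∂x - ∂P/∂y = (2*y - 1) - (0) = 2*y - 1.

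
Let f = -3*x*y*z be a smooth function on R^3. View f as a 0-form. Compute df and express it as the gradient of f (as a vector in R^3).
df = (-3*y*z) dx + (-3*x*z) dy + (-3*x*y) dz; grad f = (-3*y*z, -3*x*z, -3*x*y)

For a 0-form f, d f = (∂f/∂x) dx + (∂f/∂y) dy + (∂f/∂z) dz. The components of the vector representation are exactly the entries of grad f in Cartesian coordinates:
  ∂f/∂x = -3*y*z
  ∂f/∂y = -3*x*z
  ∂f/∂z = -3*x*y.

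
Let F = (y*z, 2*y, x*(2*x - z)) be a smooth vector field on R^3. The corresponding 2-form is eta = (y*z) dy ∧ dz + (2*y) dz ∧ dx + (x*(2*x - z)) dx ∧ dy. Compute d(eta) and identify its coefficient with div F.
d(eta) = (2 - x) dx ∧ dy ∧ dz; div F = 2 - x

For a 2-form in R^3 of the form above, applying d gives a 3-form with coefficient ∂P/∂x + ∂Q/∂y + ∂R/∂z:
  ∂P/∂x = 0
  ∂Q/∂y = 2
  ∂R/∂z = -x
Sum = 2 - x, which is exactly div F.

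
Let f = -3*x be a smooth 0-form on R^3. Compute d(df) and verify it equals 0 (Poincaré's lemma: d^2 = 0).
d(df) = 0

Step 1: df = sum_i (∂f/∂x_i) dx_i = (-3) dx + (0) dy + (0) dz.
Step 2: Apply d again. Using the 1-form formula, the coefficient of dx ∧ dy in d(df) is ∂^2 f/∂x ∂y - ∂^2 f/∂y ∂x = (0) - (0) = 0 (equality of mixed partials for smooth f).
Similarly for dx ∧ dz and dy ∧ dz — all coefficients vanish. So d(df) = 0.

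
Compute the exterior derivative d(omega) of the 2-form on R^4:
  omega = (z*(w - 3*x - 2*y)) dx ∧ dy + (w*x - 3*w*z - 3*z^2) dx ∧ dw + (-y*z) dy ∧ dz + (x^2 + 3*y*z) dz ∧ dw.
d(omega) = (w - 3*x - 2*y) dx ∧ dy ∧ dz + (z) dx ∧ dy ∧ dw + (3*w + 2*x + 6*z) dx ∧ dz ∧ dw + (3*z) dy ∧ dz ∧ dw

For a 2-form omega = sum_{i<j} g_{ij} dx_i ∧ dx_j, the exterior derivative is
  d(omega) = sum_{i<j} d(g_{ij}) ∧ dx_i ∧ dx_j = sum_{i<j, k} (∂g_{ij}/∂x_k) dx_k ∧ dx_i ∧ dx_j.
Expand each term, using dx_k ∧ dx_i ∧ dx_j = sgn(permutation) dx_{(a)} ∧ dx_{(b)} ∧ dx_{(c)} with (a < b < c) sorted:
  d(z*(w - 3*x - 2*y)) includes (∂/∂z)(z*(w - 3*x - 2*y)) dz = (w - 3*x - 2*y) dz, which multiplied by dx ∧ dy gives (w - 3*x - 2*y) dx ∧ dy ∧ dz
  d(z*(w - 3*x - 2*y)) includes (∂/∂w)(z*(w - 3*x - 2*y)) dw = (z) dw, which multiplied by dx ∧ dy gives (z) dx ∧ dy ∧ dw
  d(w*x - 3*w*z - 3*z^2) includes (∂/∂z)(w*x - 3*w*z - 3*z^2) dz = (-3*w - 6*z) dz, which multiplied by dx ∧ dw gives (3*w + 6*z) dx ∧ dz ∧ dw
  d(x^2 + 3*y*z) includes (∂/∂x)(x^2 + 3*y*z) dx = (2*x) dx, which multiplied by dz ∧ dw gives (2*x) dx ∧ dz ∧ dw
  d(x^2 + 3*y*z) includes (∂/∂y)(x^2 + 3*y*z) dy = (3*z) dy, which multiplied by dz ∧ dw gives (3*z) dy ∧ dz ∧ dw
Collecting like 3-forms: d(omega) = (w - 3*x - 2*y) dx ∧ dy ∧ dz + (z) dx ∧ dy ∧ dw + (3*w + 2*x + 6*z) dx ∧ dz ∧ dw + (3*z) dy ∧ dz ∧ dw.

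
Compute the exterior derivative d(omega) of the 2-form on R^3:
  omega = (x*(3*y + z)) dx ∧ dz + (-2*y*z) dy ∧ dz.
d(omega) = (-3*x) dx ∧ dy ∧ dz

For a 2-form omega = sum_{i<j} g_{ij} dx_i ∧ dx_j, the exterior derivative is
  d(omega) = sum_{i<j} d(g_{ij}) ∧ dx_i ∧ dx_j = sum_{i<j, k} (∂g_{ij}/∂x_k) dx_k ∧ dx_i ∧ dx_j.
Expand each term, using dx_k ∧ dx_i ∧ dx_j = sgn(permutation) dx_{(a)} ∧ dx_{(b)} ∧ dx_{(c)} with (a < b < c) sorted:
  d(x*(3*y + z)) includes (∂/∂y)(x*(3*y + z)) dy = (3*x) dy, which multiplied by dx ∧ dz gives (-3*x) dx ∧ dy ∧ dz
Collecting like 3-forms: d(omega) = (-3*x) dx ∧ dy ∧ dz.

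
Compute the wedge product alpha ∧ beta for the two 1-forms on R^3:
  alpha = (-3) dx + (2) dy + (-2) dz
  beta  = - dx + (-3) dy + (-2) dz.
alpha ∧ beta = (11) dx ∧ dy + (4) dx ∧ dz + (-10) dy ∧ dz

Distribute the wedge, using dx_i ∧ dx_j = -dx_j ∧ dx_i and dx_i ∧ dx_i = 0. For each pair (i, j) with i < j, the coefficient of dx_i ∧ dx_j in alpha ∧ beta is (alpha_i * beta_j - alpha_j * beta_i). Collecting: alpha ∧ beta = (11) dx ∧ dy + (4) dx ∧ dz + (-10) dy ∧ dz.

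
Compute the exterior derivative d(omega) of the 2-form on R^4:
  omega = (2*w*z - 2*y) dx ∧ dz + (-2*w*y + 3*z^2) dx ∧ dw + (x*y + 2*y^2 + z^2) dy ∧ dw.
d(omega) = (2) dx ∧ dy ∧ dz + (-4*z) dx ∧ dz ∧ dw + (2*w + y) dx ∧ dy ∧ dw + (-2*z) dy ∧ dz ∧ dw

For a 2-form omega = sum_{i<j} g_{ij} dx_i ∧ dx_j, the exterior derivative is
  d(omega) = sum_{i<j} d(g_{ij}) ∧ dx_i ∧ dx_j = sum_{i<j, k} (∂g_{ij}/∂x_k) dx_k ∧ dx_i ∧ dx_j.
Expand each term, using dx_k ∧ dx_i ∧ dx_j = sgn(permutation) dx_{(a)} ∧ dx_{(b)} ∧ dx_{(c)} with (a < b < c) sorted:
  d(2*w*z - 2*y) includes (∂/∂y)(2*w*z - 2*y) dy = (-2) dy, which multiplied by dx ∧ dz gives (2) dx ∧ dy ∧ dz
  d(2*w*z - 2*y) includes (∂/∂w)(2*w*z - 2*y) dw = (2*z) dw, which multiplied by dx ∧ dz gives (2*z) dx ∧ dz ∧ dw
  d(-2*w*y + 3*z^2) includes (∂/∂y)(-2*w*y + 3*z^2) dy = (-2*w) dy, which multiplied by dx ∧ dw gives (2*w) dx ∧ dy ∧ dw
  d(-2*w*y + 3*z^2) includes (∂/∂z)(-2*w*y + 3*z^2) dz = (6*z) dz, which multiplied by dx ∧ dw gives (-6*z) dx ∧ dz ∧ dw
  d(x*y + 2*y^2 + z^2) includes (∂/∂x)(x*y + 2*y^2 + z^2) dx = (y) dx, which multiplied by dy ∧ dw gives (y) dx ∧ dy ∧ dw
  d(x*y + 2*y^2 + z^2) includes (∂/∂z)(x*y + 2*y^2 + z^2) dz = (2*z) dz, which multiplied by dy ∧ dw gives (-2*z) dy ∧ dz ∧ dw
Collecting like 3-forms: d(omega) = (2) dx ∧ dy ∧ dz + (-4*z) dx ∧ dz ∧ dw + (2*w + y) dx ∧ dy ∧ dw + (-2*z) dy ∧ dz ∧ dw.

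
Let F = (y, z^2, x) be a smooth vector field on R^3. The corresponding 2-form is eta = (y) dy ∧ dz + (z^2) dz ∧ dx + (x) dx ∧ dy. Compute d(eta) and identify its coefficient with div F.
d(eta) = (0) dx ∧ dy ∧ dz; div F = 0

For a 2-form in R^3 of the form above, applying d gives a 3-form with coefficient ∂P/∂x + ∂Q/∂y + ∂R/∂z:
  ∂P/∂x = 0
  ∂Q/∂y = 0
  ∂R/∂z = 0
Sum = 0, which is exactly div F.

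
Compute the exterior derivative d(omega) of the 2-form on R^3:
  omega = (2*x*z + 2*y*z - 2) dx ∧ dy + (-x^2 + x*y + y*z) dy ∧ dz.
d(omega) = (3*y) dx ∧ dy ∧ dz

For a 2-form omega = sum_{i<j} g_{ij} dx_i ∧ dx_j, the exterior derivative is
  d(omega) = sum_{i<j} d(g_{ij}) ∧ dx_i ∧ dx_j = sum_{i<j, k} (∂g_{ij}/∂x_k) dx_k ∧ dx_i ∧ dx_j.
Expand each term, using dx_k ∧ dx_i ∧ dx_j = sgn(permutation) dx_{(a)} ∧ dx_{(b)} ∧ dx_{(c)} with (a < b < c) sorted:
  d(2*x*z + 2*y*z - 2) includes (∂/∂z)(2*x*z + 2*y*z - 2) dz = (2*x + 2*y) dz, which multiplied by dx ∧ dy gives (2*x + 2*y) dx ∧ dy ∧ dz
  d(-x^2 + x*y + y*z) includes (∂/∂x)(-x^2 + x*y + y*z) dx = (-2*x + y) dx, which multiplied by dy ∧ dz gives (-2*x + y) dx ∧ dy ∧ dz
Collecting like 3-forms: d(omega) = (3*y) dx ∧ dy ∧ dz.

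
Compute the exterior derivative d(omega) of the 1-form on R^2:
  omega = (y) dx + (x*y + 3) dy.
d(omega) = (y - 1) dx ∧ dy

For a 1-form omega = sum_i f_i dx_i, the exterior derivative is
  d(omega) = sum_{i < j} (∂f_j/∂x_i - ∂f_i/∂x_j) dx_i ∧ dx_j.
  coefficient of dx ∧ dy: ∂f_2/∂x - ∂f_1/∂y = ∂(x*y + 3)/∂x - ∂(y)/∂y = y - 1
Assembling: d(omega) = (y - 1) dx ∧ dy.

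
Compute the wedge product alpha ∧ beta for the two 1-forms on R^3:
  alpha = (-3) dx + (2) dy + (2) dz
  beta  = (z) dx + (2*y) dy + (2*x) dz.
alpha ∧ beta = (-6*y - 2*z) dx ∧ dy + (-6*x - 2*z) dx ∧ dz + (4*x - 4*y) dy ∧ dz

Distribute the wedge, using dx_i ∧ dx_j = -dx_j ∧ dx_i and dx_i ∧ dx_i = 0. For each pair (i, j) with i < j, the coefficient of dx_i ∧ dx_j in alpha ∧ beta is (alpha_i * beta_j - alpha_j * beta_i). Collecting: alpha ∧ beta = (-6*y - 2*z) dx ∧ dy + (-6*x - 2*z) dx ∧ dz + (4*x - 4*y) dy ∧ dz.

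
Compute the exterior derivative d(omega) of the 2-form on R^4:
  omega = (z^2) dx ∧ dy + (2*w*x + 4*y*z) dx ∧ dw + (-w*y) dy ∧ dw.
d(omega) = (2*z) dx ∧ dy ∧ dz + (-4*z) dx ∧ dy ∧ dw + (-4*y) dx ∧ dz ∧ dw

For a 2-form omega = sum_{i<j} g_{ij} dx_i ∧ dx_j, the exterior derivative is
  d(omega) = sum_{i<j} d(g_{ij}) ∧ dx_i ∧ dx_j = sum_{i<j, k} (∂g_{ij}/∂x_k) dx_k ∧ dx_i ∧ dx_j.
Expand each term, using dx_k ∧ dx_i ∧ dx_j = sgn(permutation) dx_{(a)} ∧ dx_{(b)} ∧ dx_{(c)} with (a < b < c) sorted:
  d(z^2) includes (∂/∂z)(z^2) dz = (2*z) dz, which multiplied by dx ∧ dy gives (2*z) dx ∧ dy ∧ dz
  d(2*w*x + 4*y*z) includes (∂/∂y)(2*w*x + 4*y*z) dy = (4*z) dy, which multiplied by dx ∧ dw gives (-4*z) dx ∧ dy ∧ dw
  d(2*w*x + 4*y*z) includes (∂/∂z)(2*w*x + 4*y*z) dz = (4*y) dz, which multiplied by dx ∧ dw gives (-4*y) dx ∧ dz ∧ dw
Collecting like 3-forms: d(omega) = (2*z) dx ∧ dy ∧ dz + (-4*z) dx ∧ dy ∧ dw + (-4*y) dx ∧ dz ∧ dw.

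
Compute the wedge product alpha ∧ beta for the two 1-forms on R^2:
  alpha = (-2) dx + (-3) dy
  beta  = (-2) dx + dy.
alpha ∧ beta = (-8) dx ∧ dy

Distribute the wedge, using dx_i ∧ dx_j = -dx_j ∧ dx_i and dx_i ∧ dx_i = 0. For each pair (i, j) with i < j, the coefficient of dx_i ∧ dx_j in alpha ∧ beta is (alpha_i * beta_j - alpha_j * beta_i). Collecting: alpha ∧ beta = (-8) dx ∧ dy.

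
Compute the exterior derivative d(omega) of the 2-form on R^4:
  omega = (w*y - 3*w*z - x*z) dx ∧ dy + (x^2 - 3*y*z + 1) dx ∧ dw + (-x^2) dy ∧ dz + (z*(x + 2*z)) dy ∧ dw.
d(omega) = (-3*w - 3*x) dx ∧ dy ∧ dz + (y + z) dx ∧ dy ∧ dw + (3*y) dx ∧ dz ∧ dw + (-x - 4*z) dy ∧ dz ∧ dw

For a 2-form omega = sum_{i<j} g_{ij} dx_i ∧ dx_j, the exterior derivative is
  d(omega) = sum_{i<j} d(g_{ij}) ∧ dx_i ∧ dx_j = sum_{i<j, k} (∂g_{ij}/∂x_k) dx_k ∧ dx_i ∧ dx_j.
Expand each term, using dx_k ∧ dx_i ∧ dx_j = sgn(permutation) dx_{(a)} ∧ dx_{(b)} ∧ dx_{(c)} with (a < b < c) sorted:
  d(w*y - 3*w*z - x*z) includes (∂/∂z)(w*y - 3*w*z - x*z) dz = (-3*w - x) dz, which multiplied by dx ∧ dy gives (-3*w - x) dx ∧ dy ∧ dz
  d(w*y - 3*w*z - x*z) includes (∂/∂w)(w*y - 3*w*z - x*z) dw = (y - 3*z) dw, which multiplied by dx ∧ dy gives (y - 3*z) dx ∧ dy ∧ dw
  d(x^2 - 3*y*z + 1) includes (∂/∂y)(x^2 - 3*y*z + 1) dy = (-3*z) dy, which multiplied by dx ∧ dw gives (3*z) dx ∧ dy ∧ dw
  d(x^2 - 3*y*z + 1) includes (∂/∂z)(x^2 - 3*y*z + 1) dz = (-3*y) dz, which multiplied by dx ∧ dw gives (3*y) dx ∧ dz ∧ dw
  d(-x^2) includes (∂/∂x)(-x^2) dx = (-2*x) dx, which multiplied by dy ∧ dz gives (-2*x) dx ∧ dy ∧ dz
  d(z*(x + 2*z)) includes (∂/∂x)(z*(x + 2*z)) dx = (z) dx, which multiplied by dy ∧ dw gives (z) dx ∧ dy ∧ dw
  d(z*(x + 2*z)) includes (∂/∂z)(z*(x + 2*z)) dz = (x + 4*z) dz, which multiplied by dy ∧ dw gives (-x - 4*z) dy ∧ dz ∧ dw
Collecting like 3-forms: d(omega) = (-3*w - 3*x) dx ∧ dy ∧ dz + (y + z) dx ∧ dy ∧ dw + (3*y) dx ∧ dz ∧ dw + (-x - 4*z) dy ∧ dz ∧ dw.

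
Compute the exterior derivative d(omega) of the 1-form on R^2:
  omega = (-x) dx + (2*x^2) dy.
d(omega) = (4*x) dx ∧ dy

For a 1-form omega = sum_i f_i dx_i, the exterior derivative is
  d(omega) = sum_{i < j} (∂f_j/∂x_i - ∂f_i/∂x_j) dx_i ∧ dx_j.
  coefficient of dx ∧ dy: ∂f_2/∂x - ∂f_1/∂y = ∂(2*x^2)/∂x - ∂(-x)/∂y = 4*x
Assembling: d(omega) = (4*x) dx ∧ dy.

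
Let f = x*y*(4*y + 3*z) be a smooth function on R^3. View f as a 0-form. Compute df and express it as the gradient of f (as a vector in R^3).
df = (y*(4*y + 3*z)) dx + (x*(8*y + 3*z)) dy + (3*x*y) dz; grad f = (y*(4*y + 3*z), x*(8*y + 3*z), 3*x*y)

For a 0-form f, d f = (∂f/∂x) dx + (∂f/∂y) dy + (∂f/∂z) dz. The components of the vector representation are exactly the entries of grad f in Cartesian coordinates:
  ∂f/∂x = y*(4*y + 3*z)
  ∂f/∂y = x*(8*y + 3*z)
  ∂f/∂z = 3*x*y.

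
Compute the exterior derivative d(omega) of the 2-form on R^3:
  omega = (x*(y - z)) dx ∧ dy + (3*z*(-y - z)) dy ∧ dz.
d(omega) = (-x) dx ∧ dy ∧ dz

For a 2-form omega = sum_{i<j} g_{ij} dx_i ∧ dx_j, the exterior derivative is
  d(omega) = sum_{i<j} d(g_{ij}) ∧ dx_i ∧ dx_j = sum_{i<j, k} (∂g_{ij}/∂x_k) dx_k ∧ dx_i ∧ dx_j.
Expand each term, using dx_k ∧ dx_i ∧ dx_j = sgn(permutation) dx_{(a)} ∧ dx_{(b)} ∧ dx_{(c)} with (a < b < c) sorted:
  d(x*(y - z)) includes (∂/∂z)(x*(y - z)) dz = (-x) dz, which multiplied by dx ∧ dy gives (-x) dx ∧ dy ∧ dz
Collecting like 3-forms: d(omega) = (-x) dx ∧ dy ∧ dz.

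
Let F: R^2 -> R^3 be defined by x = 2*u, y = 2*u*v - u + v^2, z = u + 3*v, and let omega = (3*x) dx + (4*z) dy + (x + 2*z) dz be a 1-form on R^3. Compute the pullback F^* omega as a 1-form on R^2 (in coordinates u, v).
F^* omega = (8*u*v + 12*u + 24*v^2 - 6*v) du + (8*u^2 + 32*u*v + 12*u + 24*v^2 + 18*v) dv

Using F^*(f dg) = (f ∘ F) d(g ∘ F), substitute each coordinate x_i by F_i(u, v) in f_i, and replace dx_i by d F_i = (∂F_i/∂u) du + (∂F_i/∂v) dv.
  For the x component: f_1(F) = 6*u; d F_1 = (2) du + (0) dv
  For the y component: f_2(F) = 4*u + 12*v; d F_2 = (2*v - 1) du + (2*u + 2*v) dv
  For the z component: f_3(F) = 4*u + 6*v; d F_3 = (1) du + (3) dv
Combining and collecting du, dv coefficients:
  coeff of du: 8*u*v + 12*u + 24*v^2 - 6*v
  coeff of dv: 8*u^2 + 32*u*v + 12*u + 24*v^2 + 18*v
F^* omega = (8*u*v + 12*u + 24*v^2 - 6*v) du + (8*u^2 + 32*u*v + 12*u + 24*v^2 + 18*v) dv.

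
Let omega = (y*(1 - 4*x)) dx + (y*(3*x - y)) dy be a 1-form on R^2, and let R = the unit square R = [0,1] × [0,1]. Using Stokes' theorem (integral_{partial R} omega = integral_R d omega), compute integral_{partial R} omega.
integral_(partial R) omega = 5/2

Stokes: integral_partial_R omega = integral_R d omega with d omega = (∂Q/∂x - ∂P/∂y) dx ∧ dy.
  ∂Q/∂x = 3*y
  ∂P/∂y = 1 - 4*x
  integrand = ∂Q/∂x - ∂P/∂y = 4*x + 3*y - 1.
Integrating over R: integral_0^1 integral_0^1 (4*x + 3*y - 1) dx dy = 5/2.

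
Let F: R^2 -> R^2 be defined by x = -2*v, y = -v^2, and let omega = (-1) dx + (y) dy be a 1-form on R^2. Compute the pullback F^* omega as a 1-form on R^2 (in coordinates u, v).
F^* omega = (2*v^3 + 2) dv

Using F^*(f dg) = (f ∘ F) d(g ∘ F), substitute each coordinate x_i by F_i(u, v) in f_i, and replace dx_i by d F_i = (∂F_i/∂u) du + (∂F_i/∂v) dv.
  For the x component: f_1(F) = -1; d F_1 = (0) du + (-2) dv
  For the y component: f_2(F) = -v^2; d F_2 = (0) du + (-2*v) dv
Combining and collecting du, dv coefficients:
  coeff of du: 0
  coeff of dv: 2*v^3 + 2
F^* omega = (2*v^3 + 2) dv.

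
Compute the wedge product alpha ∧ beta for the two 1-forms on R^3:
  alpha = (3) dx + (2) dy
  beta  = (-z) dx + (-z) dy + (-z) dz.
alpha ∧ beta = (-z) dx ∧ dy + (-3*z) dx ∧ dz + (-2*z) dy ∧ dz

Distribute the wedge, using dx_i ∧ dx_j = -dx_j ∧ dx_i and dx_i ∧ dx_i = 0. For each pair (i, j) with i < j, the coefficient of dx_i ∧ dx_j in alpha ∧ beta is (alpha_i * beta_j - alpha_j * beta_i). Collecting: alpha ∧ beta = (-z) dx ∧ dy + (-3*z) dx ∧ dz + (-2*z) dy ∧ dz.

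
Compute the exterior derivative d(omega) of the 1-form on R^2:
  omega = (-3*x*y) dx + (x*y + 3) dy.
d(omega) = (3*x + y) dx ∧ dy

For a 1-form omega = sum_i f_i dx_i, the exterior derivative is
  d(omega) = sum_{i < j} (∂f_j/∂x_i - ∂f_i/∂x_j) dx_i ∧ dx_j.
  coefficient of dx ∧ dy: ∂f_2/∂x - ∂f_1/∂y = ∂(x*y + 3)/∂x - ∂(-3*x*y)/∂y = 3*x + y
Assembling: d(omega) = (3*x + y) dx ∧ dy.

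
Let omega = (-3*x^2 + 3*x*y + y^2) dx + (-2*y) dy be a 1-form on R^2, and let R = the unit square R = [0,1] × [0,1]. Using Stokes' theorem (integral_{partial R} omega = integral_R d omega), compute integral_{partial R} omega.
integral_(partial R) omega = -5/2

Stokes: integral_partial_R omega = integral_R d omega with d omega = (∂Q/∂x - ∂P/∂y) dx ∧ dy.
  ∂Q/∂x = 0
  ∂P/∂y = 3*x + 2*y
  integrand = ∂Q/∂x - ∂P/∂y = -3*x - 2*y.
Integrating over R: integral_0^1 integral_0^1 (-3*x - 2*y) dx dy = -5/2.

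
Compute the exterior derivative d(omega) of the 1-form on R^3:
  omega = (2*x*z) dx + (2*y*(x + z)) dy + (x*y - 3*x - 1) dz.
d(omega) = (2*y) dx ∧ dy + (-2*x + y - 3) dx ∧ dz + (x - 2*y) dy ∧ dz

For a 1-form omega = sum_i f_i dx_i, the exterior derivative is
  d(omega) = sum_{i < j} (∂f_j/∂x_i - ∂f_i/∂x_j) dx_i ∧ dx_j.
  coefficient of dx ∧ dy: ∂f_2/∂x - ∂f_1/∂y = ∂(2*y*(x + z))/∂x - ∂(2*x*z)/∂y = 2*y
  coefficient of dx ∧ dz: ∂f_3/∂x - ∂f_1/∂z = ∂(x*y - 3*x - 1)/∂x - ∂(2*x*z)/∂z = -2*x + y - 3
  coefficient of dy ∧ dz: ∂f_3/∂y - ∂f_2/∂z = ∂(x*y - 3*x - 1)/∂y - ∂(2*y*(x + z))/∂z = x - 2*y
Assembling: d(omega) = (2*y) dx ∧ dy + (-2*x + y - 3) dx ∧ dz + (x - 2*y) dy ∧ dz.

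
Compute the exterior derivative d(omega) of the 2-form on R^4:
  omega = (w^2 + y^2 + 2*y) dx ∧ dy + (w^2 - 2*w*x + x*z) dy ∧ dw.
d(omega) = (z) dx ∧ dy ∧ dw + (-x) dy ∧ dz ∧ dw

For a 2-form omega = sum_{i<j} g_{ij} dx_i ∧ dx_j, the exterior derivative is
  d(omega) = sum_{i<j} d(g_{ij}) ∧ dx_i ∧ dx_j = sum_{i<j, k} (∂g_{ij}/∂x_k) dx_k ∧ dx_i ∧ dx_j.
Expand each term, using dx_k ∧ dx_i ∧ dx_j = sgn(permutation) dx_{(a)} ∧ dx_{(b)} ∧ dx_{(c)} with (a < b < c) sorted:
  d(w^2 + y^2 + 2*y) includes (∂/∂w)(w^2 + y^2 + 2*y) dw = (2*w) dw, which multiplied by dx ∧ dy gives (2*w) dx ∧ dy ∧ dw
  d(w^2 - 2*w*x + x*z) includes (∂/∂x)(w^2 - 2*w*x + x*z) dx = (-2*w + z) dx, which multiplied by dy ∧ dw gives (-2*w + z) dx ∧ dy ∧ dw
  d(w^2 - 2*w*x + x*z) includes (∂/∂z)(w^2 - 2*w*x + x*z) dz = (x) dz, which multiplied by dy ∧ dw gives (-x) dy ∧ dz ∧ dw
Collecting like 3-forms: d(omega) = (z) dx ∧ dy ∧ dw + (-x) dy ∧ dz ∧ dw.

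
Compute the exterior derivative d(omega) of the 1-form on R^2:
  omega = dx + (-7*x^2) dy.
d(omega) = (-14*x) dx ∧ dy

For a 1-form omega = sum_i f_i dx_i, the exterior derivative is
  d(omega) = sum_{i < j} (∂f_j/∂x_i - ∂f_i/∂x_j) dx_i ∧ dx_j.
  coefficient of dx ∧ dy: ∂f_2/∂x - ∂f_1/∂y = ∂(-7*x^2)/∂x - ∂(1)/∂y = -14*x
Assembling: d(omega) = (-14*x) dx ∧ dy.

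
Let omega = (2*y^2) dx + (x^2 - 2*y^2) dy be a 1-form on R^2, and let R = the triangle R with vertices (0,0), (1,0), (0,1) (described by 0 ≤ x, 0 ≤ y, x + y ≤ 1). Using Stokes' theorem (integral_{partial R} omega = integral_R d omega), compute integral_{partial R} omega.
integral_(partial R) omega = -1/3

Stokes: integral_partial_R omega = integral_R d omega with d omega = (∂Q/∂x - ∂P/∂y) dx ∧ dy.
  ∂Q/∂x = 2*x
  ∂P/∂y = 4*y
  integrand = ∂Q/∂x - ∂P/∂y = 2*x - 4*y.
Integrating over R: integral_0^1 integral_0^{1-x} (2*x - 4*y) dy dx = -1/3.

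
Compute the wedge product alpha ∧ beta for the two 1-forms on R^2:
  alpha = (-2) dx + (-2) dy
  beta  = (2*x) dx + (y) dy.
alpha ∧ beta = (4*x - 2*y) dx ∧ dy

Distribute the wedge, using dx_i ∧ dx_j = -dx_j ∧ dx_i and dx_i ∧ dx_i = 0. For each pair (i, j) with i < j, the coefficient of dx_i ∧ dx_j in alpha ∧ beta is (alpha_i * beta_j - alpha_j * beta_i). Collecting: alpha ∧ beta = (4*x - 2*y) dx ∧ dy.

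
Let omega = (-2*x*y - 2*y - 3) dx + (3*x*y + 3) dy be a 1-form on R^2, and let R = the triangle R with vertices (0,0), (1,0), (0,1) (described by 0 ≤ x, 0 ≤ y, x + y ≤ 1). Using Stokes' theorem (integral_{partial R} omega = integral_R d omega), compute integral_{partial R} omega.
integral_(partial R) omega = 11/6

Stokes: integral_partial_R omega = integral_R d omega with d omega = (∂Q/∂x - ∂P/∂y) dx ∧ dy.
  ∂Q/∂x = 3*y
  ∂P/∂y = -2*x - 2
  integrand = ∂Q/∂x - ∂P/∂y = 2*x + 3*y + 2.
Integrating over R: integral_0^1 integral_0^{1-x} (2*x + 3*y + 2) dy dx = 11/6.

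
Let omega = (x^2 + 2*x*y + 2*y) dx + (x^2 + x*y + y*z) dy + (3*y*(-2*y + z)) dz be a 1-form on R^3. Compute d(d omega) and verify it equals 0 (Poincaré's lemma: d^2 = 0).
d(d omega) = 0

Step 1: d omega = sum_{i<j} (∂f_j/∂x_i - ∂f_i/∂x_j) dx_i ∧ dx_j:
  coeff of dx ∧ dy: y - 2
  coeff of dx ∧ dz: 0
  coeff of dy ∧ dz: -13*y + 3*z
Step 2: Apply d again to each 2-form coefficient. The only possible 3-form in R^3 is dx ∧ dy ∧ dz, with coefficient
  ∂(coeff of dy∧dz)/∂x - ∂(coeff of dx∧dz)/∂y + ∂(coeff of dx∧dy)/∂z
  = ∂/∂x (-13*y + 3*z) - ∂/∂y (0) + ∂/∂z (y - 2).
Each of these terms simplifies to sums of mixed partials that cancel in pairs. The result is 0 (by equality of mixed partials for smooth functions — Schwarz / Clairaut).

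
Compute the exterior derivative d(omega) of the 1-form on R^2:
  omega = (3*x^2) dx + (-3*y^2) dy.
d(omega) = 0

For a 1-form omega = sum_i f_i dx_i, the exterior derivative is
  d(omega) = sum_{i < j} (∂f_j/∂x_i - ∂f_i/∂x_j) dx_i ∧ dx_j.

Assembling: d(omega) = 0.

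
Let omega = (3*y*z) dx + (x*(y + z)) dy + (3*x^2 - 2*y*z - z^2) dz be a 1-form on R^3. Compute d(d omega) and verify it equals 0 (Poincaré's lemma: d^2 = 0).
d(d omega) = 0

Step 1: d omega = sum_{i<j} (∂f_j/∂x_i - ∂f_i/∂x_j) dx_i ∧ dx_j:
  coeff of dx ∧ dy: y - 2*z
  coeff of dx ∧ dz: 6*x - 3*y
  coeff of dy ∧ dz: -x - 2*z
Step 2: Apply d again to each 2-form coefficient. The only possible 3-form in R^3 is dx ∧ dy ∧ dz, with coefficient
  ∂(coeff of dy∧dz)/∂x - ∂(coeff of dx∧dz)/∂y + ∂(coeff of dx∧dy)/∂z
  = ∂/∂x (-x - 2*z) - ∂/∂y (6*x - 3*y) + ∂/∂z (y - 2*z).
Each of these terms simplifies to sums of mixed partials that cancel in pairs. The result is 0 (by equality of mixed partials for smooth functions — Schwarz / Clairaut).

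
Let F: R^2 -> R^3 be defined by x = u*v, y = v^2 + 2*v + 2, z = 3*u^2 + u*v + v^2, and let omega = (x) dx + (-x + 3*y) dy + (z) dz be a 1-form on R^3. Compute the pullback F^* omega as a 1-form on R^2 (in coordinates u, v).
F^* omega = (18*u^3 + 9*u^2*v + 8*u*v^2 + v^3) du + (3*u^3 + 8*u^2*v + u*v^2 - 2*u*v + 8*v^3 + 18*v^2 + 24*v + 12) dv

Using F^*(f dg) = (f ∘ F) d(g ∘ F), substitute each coordinate x_i by F_i(u, v) in f_i, and replace dx_i by d F_i = (∂F_i/∂u) du + (∂F_i/∂v) dv.
  For the x component: f_1(F) = u*v; d F_1 = (v) du + (u) dv
  For the y component: f_2(F) = -u*v + 3*v^2 + 6*v + 6; d F_2 = (0) du + (2*v + 2) dv
  For the z component: f_3(F) = 3*u^2 + u*v + v^2; d F_3 = (6*u + v) du + (u + 2*v) dv
Combining and collecting du, dv coefficients:
  coeff of du: 18*u^3 + 9*u^2*v + 8*u*v^2 + v^3
  coeff of dv: 3*u^3 + 8*u^2*v + u*v^2 - 2*u*v + 8*v^3 + 18*v^2 + 24*v + 12
F^* omega = (18*u^3 + 9*u^2*v + 8*u*v^2 + v^3) du + (3*u^3 + 8*u^2*v + u*v^2 - 2*u*v + 8*v^3 + 18*v^2 + 24*v + 12) dv.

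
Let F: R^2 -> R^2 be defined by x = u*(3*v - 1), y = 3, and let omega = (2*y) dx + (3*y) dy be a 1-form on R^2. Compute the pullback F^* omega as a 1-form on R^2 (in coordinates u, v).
F^* omega = (18*v - 6) du + (18*u) dv

Using F^*(f dg) = (f ∘ F) d(g ∘ F), substitute each coordinate x_i by F_i(u, v) in f_i, and replace dx_i by d F_i = (∂F_i/∂u) du + (∂F_i/∂v) dv.
  For the x component: f_1(F) = 6; d F_1 = (3*v - 1) du + (3*u) dv
  For the y component: f_2(F) = 9; d F_2 = (0) du + (0) dv
Combining and collecting du, dv coefficients:
  coeff of du: 18*v - 6
  coeff of dv: 18*u
F^* omega = (18*v - 6) du + (18*u) dv.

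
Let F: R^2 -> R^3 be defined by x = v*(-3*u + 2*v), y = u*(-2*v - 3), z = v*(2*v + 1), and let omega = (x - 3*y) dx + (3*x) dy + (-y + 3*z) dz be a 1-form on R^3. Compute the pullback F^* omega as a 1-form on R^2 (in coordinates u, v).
F^* omega = (9*v^2*(u - 2*v - 2)) du + (9*u^2*v - 27*u^2 + 2*u*v^2 + 50*u*v + 3*u + 32*v^3 + 18*v^2 + 3*v) dv

Using F^*(f dg) = (f ∘ F) d(g ∘ F), substitute each coordinate x_i by F_i(u, v) in f_i, and replace dx_i by d F_i = (∂F_i/∂u) du + (∂F_i/∂v) dv.
  For the x component: f_1(F) = 3*u*v + 9*u + 2*v^2; d F_1 = (-3*v) du + (-3*u + 4*v) dv
  For the y component: f_2(F) = 3*v*(-3*u + 2*v); d F_2 = (-2*v - 3) du + (-2*u) dv
  For the z component: f_3(F) = 2*u*v + 3*u + 6*v^2 + 3*v; d F_3 = (0) du + (4*v + 1) dv
Combining and collecting du, dv coefficients:
  coeff of du: 9*v^2*(u - 2*v - 2)
  coeff of dv: 9*u^2*v - 27*u^2 + 2*u*v^2 + 50*u*v + 3*u + 32*v^3 + 18*v^2 + 3*v
F^* omega = (9*v^2*(u - 2*v - 2)) du + (9*u^2*v - 27*u^2 + 2*u*v^2 + 50*u*v + 3*u + 32*v^3 + 18*v^2 + 3*v) dv.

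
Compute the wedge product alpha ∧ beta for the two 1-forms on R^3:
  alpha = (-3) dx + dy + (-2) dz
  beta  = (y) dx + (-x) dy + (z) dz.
alpha ∧ beta = (3*x - y) dx ∧ dy + (2*y - 3*z) dx ∧ dz + (-2*x + z) dy ∧ dz

Distribute the wedge, using dx_i ∧ dx_j = -dx_j ∧ dx_i and dx_i ∧ dx_i = 0. For each pair (i, j) with i < j, the coefficient of dx_i ∧ dx_j in alpha ∧ beta is (alpha_i * beta_j - alpha_j * beta_i). Collecting: alpha ∧ beta = (3*x - y) dx ∧ dy + (2*y - 3*z) dx ∧ dz + (-2*x + z) dy ∧ dz.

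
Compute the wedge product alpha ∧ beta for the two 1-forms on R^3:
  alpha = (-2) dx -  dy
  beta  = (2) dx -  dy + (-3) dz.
alpha ∧ beta = (4) dx ∧ dy + (6) dx ∧ dz + (3) dy ∧ dz

Distribute the wedge, using dx_i ∧ dx_j = -dx_j ∧ dx_i and dx_i ∧ dx_i = 0. For each pair (i, j) with i < j, the coefficient of dx_i ∧ dx_j in alpha ∧ beta is (alpha_i * beta_j - alpha_j * beta_i). Collecting: alpha ∧ beta = (4) dx ∧ dy + (6) dx ∧ dz + (3) dy ∧ dz.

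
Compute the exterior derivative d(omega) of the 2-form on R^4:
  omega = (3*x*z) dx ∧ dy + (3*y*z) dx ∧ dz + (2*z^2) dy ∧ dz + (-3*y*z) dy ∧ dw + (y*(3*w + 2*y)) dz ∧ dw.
d(omega) = (3*x - 3*z) dx ∧ dy ∧ dz + (3*w + 7*y) dy ∧ dz ∧ dw

For a 2-form omega = sum_{i<j} g_{ij} dx_i ∧ dx_j, the exterior derivative is
  d(omega) = sum_{i<j} d(g_{ij}) ∧ dx_i ∧ dx_j = sum_{i<j, k} (∂g_{ij}/∂x_k) dx_k ∧ dx_i ∧ dx_j.
Expand each term, using dx_k ∧ dx_i ∧ dx_j = sgn(permutation) dx_{(a)} ∧ dx_{(b)} ∧ dx_{(c)} with (a < b < c) sorted:
  d(3*x*z) includes (∂/∂z)(3*x*z) dz = (3*x) dz, which multiplied by dx ∧ dy gives (3*x) dx ∧ dy ∧ dz
  d(3*y*z) includes (∂/∂y)(3*y*z) dy = (3*z) dy, which multiplied by dx ∧ dz gives (-3*z) dx ∧ dy ∧ dz
  d(-3*y*z) includes (∂/∂z)(-3*y*z) dz = (-3*y) dz, which multiplied by dy ∧ dw gives (3*y) dy ∧ dz ∧ dw
  d(y*(3*w + 2*y)) includes (∂/∂y)(y*(3*w + 2*y)) dy = (3*w + 4*y) dy, which multiplied by dz ∧ dw gives (3*w + 4*y) dy ∧ dz ∧ dw
Collecting like 3-forms: d(omega) = (3*x - 3*z) dx ∧ dy ∧ dz + (3*w + 7*y) dy ∧ dz ∧ dw.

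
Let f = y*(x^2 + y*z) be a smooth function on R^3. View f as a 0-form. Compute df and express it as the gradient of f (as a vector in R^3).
df = (2*x*y) dx + (x^2 + 2*y*z) dy + (y^2) dz; grad f = (2*x*y, x^2 + 2*y*z, y^2)

For a 0-form f, d f = (∂f/∂x) dx + (∂f/∂y) dy + (∂f/∂z) dz. The components of the vector representation are exactly the entries of grad f in Cartesian coordinates:
  ∂f/∂x = 2*x*y
  ∂f/∂y = x^2 + 2*y*z
  ∂f/∂z = y^2.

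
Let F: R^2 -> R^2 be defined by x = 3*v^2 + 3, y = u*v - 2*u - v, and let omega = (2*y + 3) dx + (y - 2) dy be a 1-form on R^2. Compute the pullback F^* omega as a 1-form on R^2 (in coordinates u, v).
F^* omega = (u*v^2 - 4*u*v + 4*u - v^2 + 4) du + (u^2*v - 2*u^2 + 12*u*v^2 - 26*u*v - 12*v^2 + 19*v + 2) dv

Using F^*(f dg) = (f ∘ F) d(g ∘ F), substitute each coordinate x_i by F_i(u, v) in f_i, and replace dx_i by d F_i = (∂F_i/∂u) du + (∂F_i/∂v) dv.
  For the x component: f_1(F) = 2*u*v - 4*u - 2*v + 3; d F_1 = (0) du + (6*v) dv
  For the y component: f_2(F) = u*v - 2*u - v - 2; d F_2 = (v - 2) du + (u - 1) dv
Combining and collecting du, dv coefficients:
  coeff of du: u*v^2 - 4*u*v + 4*u - v^2 + 4
  coeff of dv: u^2*v - 2*u^2 + 12*u*v^2 - 26*u*v - 12*v^2 + 19*v + 2
F^* omega = (u*v^2 - 4*u*v + 4*u - v^2 + 4) du + (u^2*v - 2*u^2 + 12*u*v^2 - 26*u*v - 12*v^2 + 19*v + 2) dv.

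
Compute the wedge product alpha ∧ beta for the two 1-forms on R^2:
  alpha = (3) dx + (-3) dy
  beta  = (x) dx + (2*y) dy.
alpha ∧ beta = (3*x + 6*y) dx ∧ dy

Distribute the wedge, using dx_i ∧ dx_j = -dx_j ∧ dx_i and dx_i ∧ dx_i = 0. For each pair (i, j) with i < j, the coefficient of dx_i ∧ dx_j in alpha ∧ beta is (alpha_i * beta_j - alpha_j * beta_i). Collecting: alpha ∧ beta = (3*x + 6*y) dx ∧ dy.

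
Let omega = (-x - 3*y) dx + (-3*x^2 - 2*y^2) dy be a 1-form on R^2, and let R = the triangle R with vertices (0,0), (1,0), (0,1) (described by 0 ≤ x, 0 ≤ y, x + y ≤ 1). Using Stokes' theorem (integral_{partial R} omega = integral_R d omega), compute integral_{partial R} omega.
integral_(partial R) omega = 1/2

Stokes: integral_partial_R omega = integral_R d omega with d omega = (∂Q/∂x - ∂P/∂y) dx ∧ dy.
  ∂Q/∂x = -6*x
  ∂P/∂y = -3
  integrand = ∂Q/∂x - ∂P/∂y = 3 - 6*x.
Integrating over R: integral_0^1 integral_0^{1-x} (3 - 6*x) dy dx = 1/2.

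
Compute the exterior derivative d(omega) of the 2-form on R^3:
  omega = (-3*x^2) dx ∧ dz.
d(omega) = 0

For a 2-form omega = sum_{i<j} g_{ij} dx_i ∧ dx_j, the exterior derivative is
  d(omega) = sum_{i<j} d(g_{ij}) ∧ dx_i ∧ dx_j = sum_{i<j, k} (∂g_{ij}/∂x_k) dx_k ∧ dx_i ∧ dx_j.
Expand each term, using dx_k ∧ dx_i ∧ dx_j = sgn(permutation) dx_{(a)} ∧ dx_{(b)} ∧ dx_{(c)} with (a < b < c) sorted:

Collecting like 3-forms: d(omega) = 0.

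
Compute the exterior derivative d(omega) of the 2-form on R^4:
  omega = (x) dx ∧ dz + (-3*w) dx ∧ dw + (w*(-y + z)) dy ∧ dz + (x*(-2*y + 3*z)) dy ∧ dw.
d(omega) = (-3*x - y + z) dy ∧ dz ∧ dw + (-2*y + 3*z) dx ∧ dy ∧ dw

For a 2-form omega = sum_{i<j} g_{ij} dx_i ∧ dx_j, the exterior derivative is
  d(omega) = sum_{i<j} d(g_{ij}) ∧ dx_i ∧ dx_j = sum_{i<j, k} (∂g_{ij}/∂x_k) dx_k ∧ dx_i ∧ dx_j.
Expand each term, using dx_k ∧ dx_i ∧ dx_j = sgn(permutation) dx_{(a)} ∧ dx_{(b)} ∧ dx_{(c)} with (a < b < c) sorted:
  d(w*(-y + z)) includes (∂/∂w)(w*(-y + z)) dw = (-y + z) dw, which multiplied by dy ∧ dz gives (-y + z) dy ∧ dz ∧ dw
  d(x*(-2*y + 3*z)) includes (∂/∂x)(x*(-2*y + 3*z)) dx = (-2*y + 3*z) dx, which multiplied by dy ∧ dw gives (-2*y + 3*z) dx ∧ dy ∧ dw
  d(x*(-2*y + 3*z)) includes (∂/∂z)(x*(-2*y + 3*z)) dz = (3*x) dz, which multiplied by dy ∧ dw gives (-3*x) dy ∧ dz ∧ dw
Collecting like 3-forms: d(omega) = (-3*x - y + z) dy ∧ dz ∧ dw + (-2*y + 3*z) dx ∧ dy ∧ dw.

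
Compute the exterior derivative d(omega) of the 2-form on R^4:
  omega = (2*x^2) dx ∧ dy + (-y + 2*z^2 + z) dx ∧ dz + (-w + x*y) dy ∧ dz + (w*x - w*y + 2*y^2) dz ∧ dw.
d(omega) = (y + 1) dx ∧ dy ∧ dz + (-w + 4*y - 1) dy ∧ dz ∧ dw + (w) dx ∧ dz ∧ dw

For a 2-form omega = sum_{i<j} g_{ij} dx_i ∧ dx_j, the exterior derivative is
  d(omega) = sum_{i<j} d(g_{ij}) ∧ dx_i ∧ dx_j = sum_{i<j, k} (∂g_{ij}/∂x_k) dx_k ∧ dx_i ∧ dx_j.
Expand each term, using dx_k ∧ dx_i ∧ dx_j = sgn(permutation) dx_{(a)} ∧ dx_{(b)} ∧ dx_{(c)} with (a < b < c) sorted:
  d(-y + 2*z^2 + z) includes (∂/∂y)(-y + 2*z^2 + z) dy = (-1) dy, which multiplied by dx ∧ dz gives (1) dx ∧ dy ∧ dz
  d(-w + x*y) includes (∂/∂x)(-w + x*y) dx = (y) dx, which multiplied by dy ∧ dz gives (y) dx ∧ dy ∧ dz
  d(-w + x*y) includes (∂/∂w)(-w + x*y) dw = (-1) dw, which multiplied by dy ∧ dz gives (-1) dy ∧ dz ∧ dw
  d(w*x - w*y + 2*y^2) includes (∂/∂x)(w*x - w*y + 2*y^2) dx = (w) dx, which multiplied by dz ∧ dw gives (w) dx ∧ dz ∧ dw
  d(w*x - w*y + 2*y^2) includes (∂/∂y)(w*x - w*y + 2*y^2) dy = (-w + 4*y) dy, which multiplied by dz ∧ dw gives (-w + 4*y) dy ∧ dz ∧ dw
Collecting like 3-forms: d(omega) = (y + 1) dx ∧ dy ∧ dz + (-w + 4*y - 1) dy ∧ dz ∧ dw + (w) dx ∧ dz ∧ dw.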